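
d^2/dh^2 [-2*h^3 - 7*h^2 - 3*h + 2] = -12*h - 14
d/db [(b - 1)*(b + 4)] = 2*b + 3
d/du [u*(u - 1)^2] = (u - 1)*(3*u - 1)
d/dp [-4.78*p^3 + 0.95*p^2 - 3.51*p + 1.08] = -14.34*p^2 + 1.9*p - 3.51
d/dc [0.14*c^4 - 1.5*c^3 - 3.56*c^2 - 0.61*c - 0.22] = 0.56*c^3 - 4.5*c^2 - 7.12*c - 0.61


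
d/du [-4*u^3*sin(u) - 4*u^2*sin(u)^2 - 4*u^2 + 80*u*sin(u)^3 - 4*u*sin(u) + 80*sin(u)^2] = -4*u^3*cos(u) - 12*u^2*sin(u) - 4*u^2*sin(2*u) + 56*u*cos(u) + 4*u*cos(2*u) - 60*u*cos(3*u) - 12*u + 56*sin(u) + 80*sin(2*u) - 20*sin(3*u)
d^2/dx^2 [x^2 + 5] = 2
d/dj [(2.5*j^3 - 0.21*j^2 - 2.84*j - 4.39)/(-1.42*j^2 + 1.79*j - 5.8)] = (-3.55*j^4 + 8.95*j^3 - 47.9087*j^2 - 10.0316*j + 24.3301)/(2.0164*j^4 - 5.0836*j^3 + 19.6761*j^2 - 20.764*j + 33.64)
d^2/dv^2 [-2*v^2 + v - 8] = -4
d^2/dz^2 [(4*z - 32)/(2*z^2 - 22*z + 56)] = 4*((19 - 3*z)*(z^2 - 11*z + 28) + (z - 8)*(2*z - 11)^2)/(z^2 - 11*z + 28)^3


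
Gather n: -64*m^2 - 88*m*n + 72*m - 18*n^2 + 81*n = -64*m^2 + 72*m - 18*n^2 + n*(81 - 88*m)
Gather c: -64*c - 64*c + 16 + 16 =32 - 128*c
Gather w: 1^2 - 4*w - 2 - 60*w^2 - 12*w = -60*w^2 - 16*w - 1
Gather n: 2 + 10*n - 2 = 10*n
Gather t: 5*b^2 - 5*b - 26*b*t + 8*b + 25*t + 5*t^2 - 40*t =5*b^2 + 3*b + 5*t^2 + t*(-26*b - 15)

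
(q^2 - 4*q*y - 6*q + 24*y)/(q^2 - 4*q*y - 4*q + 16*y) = (q - 6)/(q - 4)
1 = 1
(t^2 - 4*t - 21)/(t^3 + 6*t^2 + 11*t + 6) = (t - 7)/(t^2 + 3*t + 2)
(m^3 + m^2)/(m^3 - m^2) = (m + 1)/(m - 1)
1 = 1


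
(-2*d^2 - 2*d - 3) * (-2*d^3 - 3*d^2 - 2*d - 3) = 4*d^5 + 10*d^4 + 16*d^3 + 19*d^2 + 12*d + 9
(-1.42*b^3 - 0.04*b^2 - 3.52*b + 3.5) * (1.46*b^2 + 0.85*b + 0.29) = -2.0732*b^5 - 1.2654*b^4 - 5.585*b^3 + 2.1064*b^2 + 1.9542*b + 1.015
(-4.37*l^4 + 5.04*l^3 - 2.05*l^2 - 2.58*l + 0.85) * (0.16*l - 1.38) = -0.6992*l^5 + 6.837*l^4 - 7.2832*l^3 + 2.4162*l^2 + 3.6964*l - 1.173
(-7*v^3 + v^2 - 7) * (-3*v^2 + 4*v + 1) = 21*v^5 - 31*v^4 - 3*v^3 + 22*v^2 - 28*v - 7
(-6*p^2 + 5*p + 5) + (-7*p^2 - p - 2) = -13*p^2 + 4*p + 3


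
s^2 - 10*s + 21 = (s - 7)*(s - 3)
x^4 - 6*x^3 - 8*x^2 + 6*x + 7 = (x - 7)*(x - 1)*(x + 1)^2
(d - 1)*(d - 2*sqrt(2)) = d^2 - 2*sqrt(2)*d - d + 2*sqrt(2)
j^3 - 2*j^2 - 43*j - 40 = (j - 8)*(j + 1)*(j + 5)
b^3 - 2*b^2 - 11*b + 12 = (b - 4)*(b - 1)*(b + 3)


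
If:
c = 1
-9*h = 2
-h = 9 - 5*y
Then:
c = 1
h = -2/9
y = 79/45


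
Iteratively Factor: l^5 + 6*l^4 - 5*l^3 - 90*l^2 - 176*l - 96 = (l + 3)*(l^4 + 3*l^3 - 14*l^2 - 48*l - 32) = (l + 2)*(l + 3)*(l^3 + l^2 - 16*l - 16) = (l + 1)*(l + 2)*(l + 3)*(l^2 - 16) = (l - 4)*(l + 1)*(l + 2)*(l + 3)*(l + 4)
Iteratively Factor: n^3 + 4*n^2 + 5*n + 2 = (n + 1)*(n^2 + 3*n + 2) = (n + 1)*(n + 2)*(n + 1)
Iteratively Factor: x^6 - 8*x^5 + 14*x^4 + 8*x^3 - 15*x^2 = (x)*(x^5 - 8*x^4 + 14*x^3 + 8*x^2 - 15*x) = x*(x - 5)*(x^4 - 3*x^3 - x^2 + 3*x) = x^2*(x - 5)*(x^3 - 3*x^2 - x + 3) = x^2*(x - 5)*(x - 3)*(x^2 - 1) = x^2*(x - 5)*(x - 3)*(x + 1)*(x - 1)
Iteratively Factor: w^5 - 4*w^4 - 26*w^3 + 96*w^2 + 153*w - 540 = (w - 5)*(w^4 + w^3 - 21*w^2 - 9*w + 108) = (w - 5)*(w + 3)*(w^3 - 2*w^2 - 15*w + 36) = (w - 5)*(w - 3)*(w + 3)*(w^2 + w - 12) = (w - 5)*(w - 3)*(w + 3)*(w + 4)*(w - 3)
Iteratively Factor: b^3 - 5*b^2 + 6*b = (b - 2)*(b^2 - 3*b) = (b - 3)*(b - 2)*(b)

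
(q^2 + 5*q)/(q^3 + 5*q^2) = 1/q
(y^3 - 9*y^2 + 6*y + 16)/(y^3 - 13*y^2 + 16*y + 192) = (y^2 - y - 2)/(y^2 - 5*y - 24)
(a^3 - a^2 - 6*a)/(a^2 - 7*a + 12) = a*(a + 2)/(a - 4)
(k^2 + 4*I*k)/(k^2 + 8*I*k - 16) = k/(k + 4*I)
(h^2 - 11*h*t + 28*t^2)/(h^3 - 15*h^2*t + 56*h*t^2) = (-h + 4*t)/(h*(-h + 8*t))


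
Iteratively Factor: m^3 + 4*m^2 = (m + 4)*(m^2) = m*(m + 4)*(m)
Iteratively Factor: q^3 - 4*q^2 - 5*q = (q)*(q^2 - 4*q - 5) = q*(q - 5)*(q + 1)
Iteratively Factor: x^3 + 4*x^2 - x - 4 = (x + 1)*(x^2 + 3*x - 4) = (x - 1)*(x + 1)*(x + 4)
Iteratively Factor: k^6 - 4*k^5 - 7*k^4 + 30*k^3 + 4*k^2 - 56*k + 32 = (k - 4)*(k^5 - 7*k^3 + 2*k^2 + 12*k - 8) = (k - 4)*(k + 2)*(k^4 - 2*k^3 - 3*k^2 + 8*k - 4) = (k - 4)*(k - 1)*(k + 2)*(k^3 - k^2 - 4*k + 4) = (k - 4)*(k - 1)^2*(k + 2)*(k^2 - 4) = (k - 4)*(k - 2)*(k - 1)^2*(k + 2)*(k + 2)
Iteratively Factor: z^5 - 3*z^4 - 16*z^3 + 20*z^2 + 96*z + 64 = (z + 2)*(z^4 - 5*z^3 - 6*z^2 + 32*z + 32) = (z + 2)^2*(z^3 - 7*z^2 + 8*z + 16) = (z - 4)*(z + 2)^2*(z^2 - 3*z - 4) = (z - 4)^2*(z + 2)^2*(z + 1)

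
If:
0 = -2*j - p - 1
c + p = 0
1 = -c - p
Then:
No Solution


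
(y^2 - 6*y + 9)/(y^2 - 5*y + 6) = (y - 3)/(y - 2)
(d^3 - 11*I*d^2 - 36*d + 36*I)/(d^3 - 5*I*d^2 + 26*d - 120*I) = (d^2 - 5*I*d - 6)/(d^2 + I*d + 20)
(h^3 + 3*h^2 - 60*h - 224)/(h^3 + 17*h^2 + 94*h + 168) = (h - 8)/(h + 6)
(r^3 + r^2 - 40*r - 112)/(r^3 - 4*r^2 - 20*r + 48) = (r^2 - 3*r - 28)/(r^2 - 8*r + 12)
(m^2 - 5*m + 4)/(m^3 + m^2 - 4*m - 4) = (m^2 - 5*m + 4)/(m^3 + m^2 - 4*m - 4)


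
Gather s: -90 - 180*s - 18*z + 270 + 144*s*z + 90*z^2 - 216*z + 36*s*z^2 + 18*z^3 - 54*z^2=s*(36*z^2 + 144*z - 180) + 18*z^3 + 36*z^2 - 234*z + 180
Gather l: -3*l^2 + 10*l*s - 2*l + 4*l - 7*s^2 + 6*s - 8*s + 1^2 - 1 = -3*l^2 + l*(10*s + 2) - 7*s^2 - 2*s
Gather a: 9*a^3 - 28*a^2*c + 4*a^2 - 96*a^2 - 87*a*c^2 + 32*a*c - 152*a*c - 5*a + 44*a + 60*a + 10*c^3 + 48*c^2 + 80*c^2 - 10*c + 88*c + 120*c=9*a^3 + a^2*(-28*c - 92) + a*(-87*c^2 - 120*c + 99) + 10*c^3 + 128*c^2 + 198*c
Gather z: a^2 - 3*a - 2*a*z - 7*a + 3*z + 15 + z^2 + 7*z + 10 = a^2 - 10*a + z^2 + z*(10 - 2*a) + 25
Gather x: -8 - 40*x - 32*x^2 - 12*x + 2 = -32*x^2 - 52*x - 6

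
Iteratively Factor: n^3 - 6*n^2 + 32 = (n + 2)*(n^2 - 8*n + 16) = (n - 4)*(n + 2)*(n - 4)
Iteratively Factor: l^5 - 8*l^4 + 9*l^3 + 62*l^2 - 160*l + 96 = (l - 4)*(l^4 - 4*l^3 - 7*l^2 + 34*l - 24) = (l - 4)*(l + 3)*(l^3 - 7*l^2 + 14*l - 8) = (l - 4)*(l - 2)*(l + 3)*(l^2 - 5*l + 4) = (l - 4)*(l - 2)*(l - 1)*(l + 3)*(l - 4)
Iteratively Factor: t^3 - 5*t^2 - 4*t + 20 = (t - 5)*(t^2 - 4) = (t - 5)*(t - 2)*(t + 2)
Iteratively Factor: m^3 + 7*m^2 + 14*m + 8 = (m + 4)*(m^2 + 3*m + 2) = (m + 1)*(m + 4)*(m + 2)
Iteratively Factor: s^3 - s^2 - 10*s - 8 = (s + 2)*(s^2 - 3*s - 4) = (s - 4)*(s + 2)*(s + 1)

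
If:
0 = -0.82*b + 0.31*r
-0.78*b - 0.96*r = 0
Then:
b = 0.00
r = 0.00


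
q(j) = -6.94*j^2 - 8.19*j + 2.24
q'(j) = -13.88*j - 8.19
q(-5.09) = -135.88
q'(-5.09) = 62.46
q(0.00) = 2.24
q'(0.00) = -8.19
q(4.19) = -153.92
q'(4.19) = -66.35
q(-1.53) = -1.48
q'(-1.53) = 13.05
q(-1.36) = 0.54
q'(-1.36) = 10.69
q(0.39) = -2.01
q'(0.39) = -13.60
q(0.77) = -8.18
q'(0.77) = -18.88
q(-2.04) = -9.93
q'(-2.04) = 20.13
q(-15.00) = -1436.41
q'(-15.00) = 200.01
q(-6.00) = -198.46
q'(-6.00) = 75.09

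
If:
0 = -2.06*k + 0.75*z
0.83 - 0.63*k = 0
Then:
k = 1.32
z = 3.62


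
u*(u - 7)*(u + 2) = u^3 - 5*u^2 - 14*u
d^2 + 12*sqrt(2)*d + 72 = (d + 6*sqrt(2))^2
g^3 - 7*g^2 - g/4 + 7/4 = (g - 7)*(g - 1/2)*(g + 1/2)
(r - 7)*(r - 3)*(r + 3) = r^3 - 7*r^2 - 9*r + 63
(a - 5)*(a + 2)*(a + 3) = a^3 - 19*a - 30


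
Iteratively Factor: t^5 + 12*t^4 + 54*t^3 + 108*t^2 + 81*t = (t + 3)*(t^4 + 9*t^3 + 27*t^2 + 27*t) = (t + 3)^2*(t^3 + 6*t^2 + 9*t) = (t + 3)^3*(t^2 + 3*t) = (t + 3)^4*(t)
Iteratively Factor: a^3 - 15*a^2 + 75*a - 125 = (a - 5)*(a^2 - 10*a + 25) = (a - 5)^2*(a - 5)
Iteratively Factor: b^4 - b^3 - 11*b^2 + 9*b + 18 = (b + 3)*(b^3 - 4*b^2 + b + 6) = (b - 2)*(b + 3)*(b^2 - 2*b - 3) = (b - 3)*(b - 2)*(b + 3)*(b + 1)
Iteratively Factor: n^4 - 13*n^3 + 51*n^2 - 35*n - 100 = (n - 5)*(n^3 - 8*n^2 + 11*n + 20) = (n - 5)*(n - 4)*(n^2 - 4*n - 5) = (n - 5)^2*(n - 4)*(n + 1)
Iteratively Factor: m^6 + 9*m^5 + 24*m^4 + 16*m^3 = (m + 4)*(m^5 + 5*m^4 + 4*m^3) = m*(m + 4)*(m^4 + 5*m^3 + 4*m^2) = m^2*(m + 4)*(m^3 + 5*m^2 + 4*m) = m^2*(m + 1)*(m + 4)*(m^2 + 4*m) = m^2*(m + 1)*(m + 4)^2*(m)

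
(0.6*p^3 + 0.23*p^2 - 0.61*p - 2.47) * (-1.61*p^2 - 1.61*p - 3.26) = -0.966*p^5 - 1.3363*p^4 - 1.3442*p^3 + 4.209*p^2 + 5.9653*p + 8.0522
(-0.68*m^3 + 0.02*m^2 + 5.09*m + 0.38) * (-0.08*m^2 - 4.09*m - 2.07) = 0.0544*m^5 + 2.7796*m^4 + 0.9186*m^3 - 20.8899*m^2 - 12.0905*m - 0.7866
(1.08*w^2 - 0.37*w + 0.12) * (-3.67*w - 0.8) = -3.9636*w^3 + 0.4939*w^2 - 0.1444*w - 0.096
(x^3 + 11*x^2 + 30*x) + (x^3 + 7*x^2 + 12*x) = 2*x^3 + 18*x^2 + 42*x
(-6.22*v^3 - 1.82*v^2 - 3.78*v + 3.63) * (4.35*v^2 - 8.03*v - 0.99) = -27.057*v^5 + 42.0296*v^4 + 4.3294*v^3 + 47.9457*v^2 - 25.4067*v - 3.5937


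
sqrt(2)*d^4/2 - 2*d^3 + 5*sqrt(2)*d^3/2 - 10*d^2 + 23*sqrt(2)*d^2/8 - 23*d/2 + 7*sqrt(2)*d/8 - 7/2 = (d + 1/2)*(d + 7/2)*(d - 2*sqrt(2))*(sqrt(2)*d/2 + sqrt(2)/2)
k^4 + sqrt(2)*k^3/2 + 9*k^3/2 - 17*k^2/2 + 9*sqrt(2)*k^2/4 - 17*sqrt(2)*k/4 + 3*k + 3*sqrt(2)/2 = (k - 1)*(k - 1/2)*(k + 6)*(k + sqrt(2)/2)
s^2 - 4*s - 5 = (s - 5)*(s + 1)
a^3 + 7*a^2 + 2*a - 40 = (a - 2)*(a + 4)*(a + 5)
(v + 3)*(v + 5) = v^2 + 8*v + 15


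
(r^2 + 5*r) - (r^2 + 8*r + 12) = -3*r - 12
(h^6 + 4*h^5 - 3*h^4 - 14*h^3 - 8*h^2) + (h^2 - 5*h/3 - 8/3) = h^6 + 4*h^5 - 3*h^4 - 14*h^3 - 7*h^2 - 5*h/3 - 8/3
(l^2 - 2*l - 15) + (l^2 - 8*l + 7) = 2*l^2 - 10*l - 8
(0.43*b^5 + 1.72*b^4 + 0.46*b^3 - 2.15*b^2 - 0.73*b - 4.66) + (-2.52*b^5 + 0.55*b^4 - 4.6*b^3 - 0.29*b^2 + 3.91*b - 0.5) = -2.09*b^5 + 2.27*b^4 - 4.14*b^3 - 2.44*b^2 + 3.18*b - 5.16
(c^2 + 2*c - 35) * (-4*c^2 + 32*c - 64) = -4*c^4 + 24*c^3 + 140*c^2 - 1248*c + 2240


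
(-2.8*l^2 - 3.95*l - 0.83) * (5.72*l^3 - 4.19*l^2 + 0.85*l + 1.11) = -16.016*l^5 - 10.862*l^4 + 9.4229*l^3 - 2.9878*l^2 - 5.09*l - 0.9213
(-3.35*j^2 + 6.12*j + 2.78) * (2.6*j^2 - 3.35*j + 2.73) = -8.71*j^4 + 27.1345*j^3 - 22.4195*j^2 + 7.3946*j + 7.5894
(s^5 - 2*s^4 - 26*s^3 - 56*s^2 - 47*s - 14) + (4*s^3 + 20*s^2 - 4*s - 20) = s^5 - 2*s^4 - 22*s^3 - 36*s^2 - 51*s - 34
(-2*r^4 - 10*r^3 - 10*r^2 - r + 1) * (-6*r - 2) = 12*r^5 + 64*r^4 + 80*r^3 + 26*r^2 - 4*r - 2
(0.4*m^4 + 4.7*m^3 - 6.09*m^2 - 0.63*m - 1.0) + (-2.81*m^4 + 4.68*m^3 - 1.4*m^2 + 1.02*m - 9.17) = -2.41*m^4 + 9.38*m^3 - 7.49*m^2 + 0.39*m - 10.17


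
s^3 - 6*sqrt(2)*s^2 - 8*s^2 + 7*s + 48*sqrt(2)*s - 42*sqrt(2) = (s - 7)*(s - 1)*(s - 6*sqrt(2))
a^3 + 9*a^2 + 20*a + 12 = (a + 1)*(a + 2)*(a + 6)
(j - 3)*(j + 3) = j^2 - 9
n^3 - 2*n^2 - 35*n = n*(n - 7)*(n + 5)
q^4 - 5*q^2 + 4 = (q - 2)*(q - 1)*(q + 1)*(q + 2)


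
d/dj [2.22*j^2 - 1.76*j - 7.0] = 4.44*j - 1.76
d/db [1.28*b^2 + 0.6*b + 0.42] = 2.56*b + 0.6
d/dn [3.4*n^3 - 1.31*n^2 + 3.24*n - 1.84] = 10.2*n^2 - 2.62*n + 3.24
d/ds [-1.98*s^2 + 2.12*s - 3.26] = 2.12 - 3.96*s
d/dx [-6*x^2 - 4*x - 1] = -12*x - 4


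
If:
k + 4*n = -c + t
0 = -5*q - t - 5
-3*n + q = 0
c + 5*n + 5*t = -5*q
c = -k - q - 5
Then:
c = 25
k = -30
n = 0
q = 0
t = -5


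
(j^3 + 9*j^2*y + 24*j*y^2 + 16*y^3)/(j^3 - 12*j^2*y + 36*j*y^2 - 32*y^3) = (j^3 + 9*j^2*y + 24*j*y^2 + 16*y^3)/(j^3 - 12*j^2*y + 36*j*y^2 - 32*y^3)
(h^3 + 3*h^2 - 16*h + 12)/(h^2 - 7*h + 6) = (h^2 + 4*h - 12)/(h - 6)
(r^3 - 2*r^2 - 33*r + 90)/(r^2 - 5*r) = r + 3 - 18/r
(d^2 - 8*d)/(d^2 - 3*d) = (d - 8)/(d - 3)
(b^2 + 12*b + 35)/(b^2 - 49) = (b + 5)/(b - 7)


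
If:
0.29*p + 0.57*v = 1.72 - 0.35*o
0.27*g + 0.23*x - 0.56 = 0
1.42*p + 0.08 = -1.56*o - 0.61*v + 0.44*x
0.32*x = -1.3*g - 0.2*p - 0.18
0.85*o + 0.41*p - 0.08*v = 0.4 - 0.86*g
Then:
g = -0.26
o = 2.77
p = -3.60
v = 3.15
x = 2.74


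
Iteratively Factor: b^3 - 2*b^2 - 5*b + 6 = (b - 1)*(b^2 - b - 6) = (b - 1)*(b + 2)*(b - 3)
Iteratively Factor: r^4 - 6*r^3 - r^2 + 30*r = (r - 5)*(r^3 - r^2 - 6*r) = (r - 5)*(r - 3)*(r^2 + 2*r) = (r - 5)*(r - 3)*(r + 2)*(r)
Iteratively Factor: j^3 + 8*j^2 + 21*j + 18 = (j + 3)*(j^2 + 5*j + 6) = (j + 3)^2*(j + 2)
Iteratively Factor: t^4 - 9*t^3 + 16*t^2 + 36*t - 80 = (t - 4)*(t^3 - 5*t^2 - 4*t + 20) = (t - 5)*(t - 4)*(t^2 - 4) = (t - 5)*(t - 4)*(t - 2)*(t + 2)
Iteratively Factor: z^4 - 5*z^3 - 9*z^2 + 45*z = (z - 3)*(z^3 - 2*z^2 - 15*z) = z*(z - 3)*(z^2 - 2*z - 15) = z*(z - 5)*(z - 3)*(z + 3)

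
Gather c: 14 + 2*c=2*c + 14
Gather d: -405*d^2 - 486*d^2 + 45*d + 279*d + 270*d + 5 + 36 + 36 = -891*d^2 + 594*d + 77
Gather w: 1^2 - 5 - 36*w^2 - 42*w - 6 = -36*w^2 - 42*w - 10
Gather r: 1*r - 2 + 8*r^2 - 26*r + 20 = 8*r^2 - 25*r + 18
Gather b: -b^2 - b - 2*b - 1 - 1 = -b^2 - 3*b - 2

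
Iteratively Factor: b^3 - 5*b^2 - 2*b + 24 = (b - 4)*(b^2 - b - 6) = (b - 4)*(b - 3)*(b + 2)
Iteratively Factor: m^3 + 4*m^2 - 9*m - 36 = (m - 3)*(m^2 + 7*m + 12) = (m - 3)*(m + 3)*(m + 4)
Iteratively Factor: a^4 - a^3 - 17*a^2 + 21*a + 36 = (a - 3)*(a^3 + 2*a^2 - 11*a - 12) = (a - 3)^2*(a^2 + 5*a + 4) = (a - 3)^2*(a + 1)*(a + 4)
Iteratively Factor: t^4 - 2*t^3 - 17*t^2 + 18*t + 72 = (t - 4)*(t^3 + 2*t^2 - 9*t - 18) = (t - 4)*(t + 3)*(t^2 - t - 6) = (t - 4)*(t - 3)*(t + 3)*(t + 2)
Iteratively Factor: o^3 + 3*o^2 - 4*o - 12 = (o + 2)*(o^2 + o - 6) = (o - 2)*(o + 2)*(o + 3)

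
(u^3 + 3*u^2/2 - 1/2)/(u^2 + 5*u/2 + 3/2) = (2*u^2 + u - 1)/(2*u + 3)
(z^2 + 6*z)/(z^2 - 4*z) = (z + 6)/(z - 4)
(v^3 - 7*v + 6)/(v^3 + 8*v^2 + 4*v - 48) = (v^2 + 2*v - 3)/(v^2 + 10*v + 24)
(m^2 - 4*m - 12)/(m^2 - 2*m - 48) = (-m^2 + 4*m + 12)/(-m^2 + 2*m + 48)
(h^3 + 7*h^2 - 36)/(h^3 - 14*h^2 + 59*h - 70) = (h^2 + 9*h + 18)/(h^2 - 12*h + 35)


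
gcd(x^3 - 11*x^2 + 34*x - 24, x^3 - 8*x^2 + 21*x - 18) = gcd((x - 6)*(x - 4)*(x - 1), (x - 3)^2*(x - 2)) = 1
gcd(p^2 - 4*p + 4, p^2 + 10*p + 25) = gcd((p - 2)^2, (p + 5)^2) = 1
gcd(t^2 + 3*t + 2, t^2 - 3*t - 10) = t + 2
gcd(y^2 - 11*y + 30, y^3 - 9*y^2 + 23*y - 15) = y - 5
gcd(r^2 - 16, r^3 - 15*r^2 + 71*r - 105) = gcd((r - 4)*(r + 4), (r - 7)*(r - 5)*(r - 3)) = 1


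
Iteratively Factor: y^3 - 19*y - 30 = (y + 2)*(y^2 - 2*y - 15) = (y - 5)*(y + 2)*(y + 3)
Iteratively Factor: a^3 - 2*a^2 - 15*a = (a)*(a^2 - 2*a - 15) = a*(a + 3)*(a - 5)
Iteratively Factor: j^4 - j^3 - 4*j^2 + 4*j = (j)*(j^3 - j^2 - 4*j + 4) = j*(j - 1)*(j^2 - 4) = j*(j - 2)*(j - 1)*(j + 2)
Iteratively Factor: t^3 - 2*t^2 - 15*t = (t - 5)*(t^2 + 3*t) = (t - 5)*(t + 3)*(t)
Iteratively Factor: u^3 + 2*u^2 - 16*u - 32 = (u + 4)*(u^2 - 2*u - 8) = (u - 4)*(u + 4)*(u + 2)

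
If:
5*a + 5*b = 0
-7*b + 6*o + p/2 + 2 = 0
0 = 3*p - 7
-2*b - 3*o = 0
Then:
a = -19/66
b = 19/66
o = -19/99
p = 7/3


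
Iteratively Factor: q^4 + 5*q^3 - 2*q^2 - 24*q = (q + 4)*(q^3 + q^2 - 6*q) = (q - 2)*(q + 4)*(q^2 + 3*q) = (q - 2)*(q + 3)*(q + 4)*(q)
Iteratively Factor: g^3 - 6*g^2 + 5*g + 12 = (g + 1)*(g^2 - 7*g + 12) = (g - 4)*(g + 1)*(g - 3)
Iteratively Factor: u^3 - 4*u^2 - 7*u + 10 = (u - 1)*(u^2 - 3*u - 10) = (u - 5)*(u - 1)*(u + 2)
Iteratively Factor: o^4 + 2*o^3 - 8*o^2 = (o - 2)*(o^3 + 4*o^2) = o*(o - 2)*(o^2 + 4*o) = o*(o - 2)*(o + 4)*(o)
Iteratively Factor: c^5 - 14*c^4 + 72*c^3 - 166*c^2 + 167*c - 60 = (c - 3)*(c^4 - 11*c^3 + 39*c^2 - 49*c + 20) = (c - 5)*(c - 3)*(c^3 - 6*c^2 + 9*c - 4) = (c - 5)*(c - 3)*(c - 1)*(c^2 - 5*c + 4) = (c - 5)*(c - 4)*(c - 3)*(c - 1)*(c - 1)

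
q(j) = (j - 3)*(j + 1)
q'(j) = 2*j - 2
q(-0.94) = -0.24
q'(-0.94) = -3.88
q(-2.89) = 11.13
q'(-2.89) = -7.78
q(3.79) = 3.78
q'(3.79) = 5.58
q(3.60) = 2.76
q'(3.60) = 5.20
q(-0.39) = -2.07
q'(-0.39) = -2.78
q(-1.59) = 2.71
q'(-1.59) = -5.18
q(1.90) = -3.19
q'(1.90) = 1.80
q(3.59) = 2.71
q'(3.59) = 5.18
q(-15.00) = 252.00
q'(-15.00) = -32.00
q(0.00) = -3.00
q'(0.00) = -2.00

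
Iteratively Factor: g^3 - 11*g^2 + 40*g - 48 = (g - 3)*(g^2 - 8*g + 16) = (g - 4)*(g - 3)*(g - 4)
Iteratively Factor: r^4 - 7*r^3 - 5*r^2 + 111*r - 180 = (r + 4)*(r^3 - 11*r^2 + 39*r - 45) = (r - 5)*(r + 4)*(r^2 - 6*r + 9) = (r - 5)*(r - 3)*(r + 4)*(r - 3)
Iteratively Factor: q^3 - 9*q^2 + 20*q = (q - 4)*(q^2 - 5*q) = q*(q - 4)*(q - 5)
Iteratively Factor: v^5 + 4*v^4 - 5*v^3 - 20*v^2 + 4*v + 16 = (v - 2)*(v^4 + 6*v^3 + 7*v^2 - 6*v - 8) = (v - 2)*(v - 1)*(v^3 + 7*v^2 + 14*v + 8) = (v - 2)*(v - 1)*(v + 2)*(v^2 + 5*v + 4) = (v - 2)*(v - 1)*(v + 2)*(v + 4)*(v + 1)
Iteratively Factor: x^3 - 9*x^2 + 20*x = (x - 4)*(x^2 - 5*x) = (x - 5)*(x - 4)*(x)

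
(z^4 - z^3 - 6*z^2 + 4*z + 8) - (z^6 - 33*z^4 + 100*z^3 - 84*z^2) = -z^6 + 34*z^4 - 101*z^3 + 78*z^2 + 4*z + 8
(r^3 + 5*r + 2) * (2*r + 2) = 2*r^4 + 2*r^3 + 10*r^2 + 14*r + 4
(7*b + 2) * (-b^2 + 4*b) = -7*b^3 + 26*b^2 + 8*b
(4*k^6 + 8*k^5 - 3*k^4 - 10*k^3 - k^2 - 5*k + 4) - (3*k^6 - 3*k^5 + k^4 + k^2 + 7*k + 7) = k^6 + 11*k^5 - 4*k^4 - 10*k^3 - 2*k^2 - 12*k - 3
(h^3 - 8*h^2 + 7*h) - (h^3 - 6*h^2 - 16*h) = -2*h^2 + 23*h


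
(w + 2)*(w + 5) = w^2 + 7*w + 10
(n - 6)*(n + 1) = n^2 - 5*n - 6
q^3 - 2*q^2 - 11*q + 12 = (q - 4)*(q - 1)*(q + 3)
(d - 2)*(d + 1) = d^2 - d - 2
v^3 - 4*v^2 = v^2*(v - 4)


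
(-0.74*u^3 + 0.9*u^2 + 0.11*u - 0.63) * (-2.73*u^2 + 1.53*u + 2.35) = 2.0202*u^5 - 3.5892*u^4 - 0.6623*u^3 + 4.0032*u^2 - 0.7054*u - 1.4805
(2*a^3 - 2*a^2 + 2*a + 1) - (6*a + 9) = 2*a^3 - 2*a^2 - 4*a - 8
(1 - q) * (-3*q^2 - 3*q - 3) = 3*q^3 - 3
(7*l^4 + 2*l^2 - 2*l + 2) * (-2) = -14*l^4 - 4*l^2 + 4*l - 4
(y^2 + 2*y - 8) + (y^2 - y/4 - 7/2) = 2*y^2 + 7*y/4 - 23/2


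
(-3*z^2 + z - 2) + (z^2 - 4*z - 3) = -2*z^2 - 3*z - 5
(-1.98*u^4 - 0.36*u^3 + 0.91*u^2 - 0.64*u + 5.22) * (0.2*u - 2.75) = -0.396*u^5 + 5.373*u^4 + 1.172*u^3 - 2.6305*u^2 + 2.804*u - 14.355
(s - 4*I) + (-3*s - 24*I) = -2*s - 28*I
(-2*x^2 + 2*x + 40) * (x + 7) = -2*x^3 - 12*x^2 + 54*x + 280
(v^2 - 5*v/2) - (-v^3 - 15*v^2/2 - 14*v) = v^3 + 17*v^2/2 + 23*v/2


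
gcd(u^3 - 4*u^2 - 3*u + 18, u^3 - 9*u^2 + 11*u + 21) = u - 3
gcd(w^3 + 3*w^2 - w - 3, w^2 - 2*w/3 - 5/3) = w + 1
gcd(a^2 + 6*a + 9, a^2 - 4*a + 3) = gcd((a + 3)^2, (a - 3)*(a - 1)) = 1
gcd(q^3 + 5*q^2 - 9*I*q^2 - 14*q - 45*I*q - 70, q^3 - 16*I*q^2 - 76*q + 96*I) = q - 2*I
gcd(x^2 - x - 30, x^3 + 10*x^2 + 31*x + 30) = x + 5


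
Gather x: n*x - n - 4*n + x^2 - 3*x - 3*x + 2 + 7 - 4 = -5*n + x^2 + x*(n - 6) + 5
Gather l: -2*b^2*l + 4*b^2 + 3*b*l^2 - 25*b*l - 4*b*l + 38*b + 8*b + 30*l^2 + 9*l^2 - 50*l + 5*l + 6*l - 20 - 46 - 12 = 4*b^2 + 46*b + l^2*(3*b + 39) + l*(-2*b^2 - 29*b - 39) - 78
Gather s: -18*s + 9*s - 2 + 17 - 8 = 7 - 9*s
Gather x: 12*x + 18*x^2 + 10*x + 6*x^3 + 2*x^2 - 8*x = 6*x^3 + 20*x^2 + 14*x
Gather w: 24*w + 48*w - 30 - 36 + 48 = 72*w - 18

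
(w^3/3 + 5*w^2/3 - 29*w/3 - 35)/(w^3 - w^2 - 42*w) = (-w^3 - 5*w^2 + 29*w + 105)/(3*w*(-w^2 + w + 42))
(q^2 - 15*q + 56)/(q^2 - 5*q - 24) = (q - 7)/(q + 3)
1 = 1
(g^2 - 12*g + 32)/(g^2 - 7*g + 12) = (g - 8)/(g - 3)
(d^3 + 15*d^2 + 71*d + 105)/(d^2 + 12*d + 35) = d + 3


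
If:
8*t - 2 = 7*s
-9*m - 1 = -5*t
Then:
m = 5*t/9 - 1/9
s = 8*t/7 - 2/7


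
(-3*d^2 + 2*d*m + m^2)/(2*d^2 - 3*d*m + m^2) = (-3*d - m)/(2*d - m)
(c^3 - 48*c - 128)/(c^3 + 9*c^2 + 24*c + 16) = (c - 8)/(c + 1)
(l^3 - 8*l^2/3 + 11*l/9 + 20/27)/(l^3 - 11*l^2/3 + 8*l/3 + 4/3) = (l^2 - 3*l + 20/9)/(l^2 - 4*l + 4)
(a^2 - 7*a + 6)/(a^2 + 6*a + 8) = (a^2 - 7*a + 6)/(a^2 + 6*a + 8)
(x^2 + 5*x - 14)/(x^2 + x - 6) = (x + 7)/(x + 3)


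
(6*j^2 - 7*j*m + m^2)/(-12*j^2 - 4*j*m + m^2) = (-j + m)/(2*j + m)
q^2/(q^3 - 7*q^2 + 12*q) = q/(q^2 - 7*q + 12)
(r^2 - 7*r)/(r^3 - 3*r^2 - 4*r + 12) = r*(r - 7)/(r^3 - 3*r^2 - 4*r + 12)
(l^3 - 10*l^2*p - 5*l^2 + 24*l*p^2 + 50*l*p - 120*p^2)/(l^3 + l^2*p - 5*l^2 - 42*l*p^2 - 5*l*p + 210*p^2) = (l - 4*p)/(l + 7*p)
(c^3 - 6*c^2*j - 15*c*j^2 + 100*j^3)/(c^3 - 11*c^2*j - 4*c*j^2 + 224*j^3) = (c^2 - 10*c*j + 25*j^2)/(c^2 - 15*c*j + 56*j^2)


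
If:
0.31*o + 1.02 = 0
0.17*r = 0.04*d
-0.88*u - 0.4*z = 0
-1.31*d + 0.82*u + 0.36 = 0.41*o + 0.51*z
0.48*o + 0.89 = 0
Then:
No Solution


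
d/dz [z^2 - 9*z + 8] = 2*z - 9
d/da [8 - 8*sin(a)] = -8*cos(a)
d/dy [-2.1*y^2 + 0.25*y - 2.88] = 0.25 - 4.2*y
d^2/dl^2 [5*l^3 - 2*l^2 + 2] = 30*l - 4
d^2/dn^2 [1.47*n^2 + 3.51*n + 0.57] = 2.94000000000000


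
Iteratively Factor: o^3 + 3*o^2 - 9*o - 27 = (o + 3)*(o^2 - 9) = (o + 3)^2*(o - 3)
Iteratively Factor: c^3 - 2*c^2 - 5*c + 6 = (c - 1)*(c^2 - c - 6) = (c - 1)*(c + 2)*(c - 3)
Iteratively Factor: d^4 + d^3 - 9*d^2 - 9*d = (d + 3)*(d^3 - 2*d^2 - 3*d) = (d - 3)*(d + 3)*(d^2 + d) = (d - 3)*(d + 1)*(d + 3)*(d)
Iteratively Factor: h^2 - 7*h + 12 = (h - 4)*(h - 3)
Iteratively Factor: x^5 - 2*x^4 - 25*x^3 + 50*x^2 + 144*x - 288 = (x - 3)*(x^4 + x^3 - 22*x^2 - 16*x + 96) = (x - 3)*(x + 3)*(x^3 - 2*x^2 - 16*x + 32) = (x - 3)*(x - 2)*(x + 3)*(x^2 - 16) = (x - 3)*(x - 2)*(x + 3)*(x + 4)*(x - 4)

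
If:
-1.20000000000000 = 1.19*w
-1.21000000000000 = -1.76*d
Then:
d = 0.69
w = -1.01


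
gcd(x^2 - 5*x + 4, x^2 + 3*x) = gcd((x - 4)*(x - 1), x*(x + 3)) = 1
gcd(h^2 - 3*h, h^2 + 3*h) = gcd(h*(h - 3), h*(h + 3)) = h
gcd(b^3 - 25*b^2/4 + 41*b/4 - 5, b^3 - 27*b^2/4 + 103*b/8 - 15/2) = b^2 - 21*b/4 + 5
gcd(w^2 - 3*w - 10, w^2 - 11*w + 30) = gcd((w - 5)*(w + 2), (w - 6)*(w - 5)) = w - 5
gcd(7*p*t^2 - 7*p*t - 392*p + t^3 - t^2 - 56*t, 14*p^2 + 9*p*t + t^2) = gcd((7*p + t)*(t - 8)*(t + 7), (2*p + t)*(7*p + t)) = 7*p + t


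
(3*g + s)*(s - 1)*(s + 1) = 3*g*s^2 - 3*g + s^3 - s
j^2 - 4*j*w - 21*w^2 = (j - 7*w)*(j + 3*w)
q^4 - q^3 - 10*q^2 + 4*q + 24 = (q - 3)*(q - 2)*(q + 2)^2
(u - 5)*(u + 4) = u^2 - u - 20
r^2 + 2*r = r*(r + 2)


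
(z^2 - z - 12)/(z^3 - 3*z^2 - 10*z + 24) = 1/(z - 2)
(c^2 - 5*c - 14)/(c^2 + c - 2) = (c - 7)/(c - 1)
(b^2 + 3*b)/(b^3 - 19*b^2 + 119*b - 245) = b*(b + 3)/(b^3 - 19*b^2 + 119*b - 245)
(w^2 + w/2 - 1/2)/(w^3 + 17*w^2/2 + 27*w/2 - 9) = (w + 1)/(w^2 + 9*w + 18)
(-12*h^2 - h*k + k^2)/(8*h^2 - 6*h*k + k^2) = (-3*h - k)/(2*h - k)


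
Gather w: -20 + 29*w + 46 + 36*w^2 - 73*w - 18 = 36*w^2 - 44*w + 8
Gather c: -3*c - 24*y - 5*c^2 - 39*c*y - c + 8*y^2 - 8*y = -5*c^2 + c*(-39*y - 4) + 8*y^2 - 32*y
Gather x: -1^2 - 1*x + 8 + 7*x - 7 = 6*x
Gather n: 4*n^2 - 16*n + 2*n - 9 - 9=4*n^2 - 14*n - 18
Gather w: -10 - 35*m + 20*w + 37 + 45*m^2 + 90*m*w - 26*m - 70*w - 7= 45*m^2 - 61*m + w*(90*m - 50) + 20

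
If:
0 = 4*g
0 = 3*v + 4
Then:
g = 0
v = -4/3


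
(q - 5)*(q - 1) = q^2 - 6*q + 5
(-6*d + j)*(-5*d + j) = 30*d^2 - 11*d*j + j^2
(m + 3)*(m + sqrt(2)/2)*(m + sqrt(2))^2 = m^4 + 3*m^3 + 5*sqrt(2)*m^3/2 + 4*m^2 + 15*sqrt(2)*m^2/2 + sqrt(2)*m + 12*m + 3*sqrt(2)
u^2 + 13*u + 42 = (u + 6)*(u + 7)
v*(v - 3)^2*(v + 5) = v^4 - v^3 - 21*v^2 + 45*v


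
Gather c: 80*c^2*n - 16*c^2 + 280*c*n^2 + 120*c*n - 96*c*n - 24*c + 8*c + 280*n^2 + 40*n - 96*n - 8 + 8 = c^2*(80*n - 16) + c*(280*n^2 + 24*n - 16) + 280*n^2 - 56*n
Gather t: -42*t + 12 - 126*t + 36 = 48 - 168*t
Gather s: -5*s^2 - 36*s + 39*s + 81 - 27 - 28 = -5*s^2 + 3*s + 26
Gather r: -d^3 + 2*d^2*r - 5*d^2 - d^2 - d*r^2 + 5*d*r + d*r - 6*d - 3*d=-d^3 - 6*d^2 - d*r^2 - 9*d + r*(2*d^2 + 6*d)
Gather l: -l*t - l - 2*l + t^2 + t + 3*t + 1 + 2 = l*(-t - 3) + t^2 + 4*t + 3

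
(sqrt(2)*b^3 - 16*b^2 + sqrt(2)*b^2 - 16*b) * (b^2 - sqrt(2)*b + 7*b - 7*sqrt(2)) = sqrt(2)*b^5 - 18*b^4 + 8*sqrt(2)*b^4 - 144*b^3 + 23*sqrt(2)*b^3 - 126*b^2 + 128*sqrt(2)*b^2 + 112*sqrt(2)*b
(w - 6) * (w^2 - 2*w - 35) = w^3 - 8*w^2 - 23*w + 210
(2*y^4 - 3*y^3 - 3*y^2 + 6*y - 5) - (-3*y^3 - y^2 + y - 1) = 2*y^4 - 2*y^2 + 5*y - 4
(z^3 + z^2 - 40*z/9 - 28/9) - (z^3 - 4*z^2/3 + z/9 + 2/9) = 7*z^2/3 - 41*z/9 - 10/3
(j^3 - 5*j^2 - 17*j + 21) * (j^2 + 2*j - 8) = j^5 - 3*j^4 - 35*j^3 + 27*j^2 + 178*j - 168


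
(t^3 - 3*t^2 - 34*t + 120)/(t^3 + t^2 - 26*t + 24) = (t - 5)/(t - 1)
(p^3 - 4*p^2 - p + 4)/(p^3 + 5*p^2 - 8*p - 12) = (p^2 - 5*p + 4)/(p^2 + 4*p - 12)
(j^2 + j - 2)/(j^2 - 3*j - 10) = (j - 1)/(j - 5)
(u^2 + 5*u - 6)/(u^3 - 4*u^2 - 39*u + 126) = (u - 1)/(u^2 - 10*u + 21)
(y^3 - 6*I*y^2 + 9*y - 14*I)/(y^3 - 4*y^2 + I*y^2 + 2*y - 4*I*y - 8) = (y - 7*I)/(y - 4)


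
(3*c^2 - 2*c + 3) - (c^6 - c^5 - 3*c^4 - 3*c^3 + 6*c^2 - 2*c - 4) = -c^6 + c^5 + 3*c^4 + 3*c^3 - 3*c^2 + 7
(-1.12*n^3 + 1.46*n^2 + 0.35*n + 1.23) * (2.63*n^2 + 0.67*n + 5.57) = -2.9456*n^5 + 3.0894*n^4 - 4.3397*n^3 + 11.6016*n^2 + 2.7736*n + 6.8511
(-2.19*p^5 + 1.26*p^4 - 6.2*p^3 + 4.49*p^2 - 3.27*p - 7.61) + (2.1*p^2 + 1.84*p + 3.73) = -2.19*p^5 + 1.26*p^4 - 6.2*p^3 + 6.59*p^2 - 1.43*p - 3.88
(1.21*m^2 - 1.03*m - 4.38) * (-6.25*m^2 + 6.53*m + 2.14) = -7.5625*m^4 + 14.3388*m^3 + 23.2385*m^2 - 30.8056*m - 9.3732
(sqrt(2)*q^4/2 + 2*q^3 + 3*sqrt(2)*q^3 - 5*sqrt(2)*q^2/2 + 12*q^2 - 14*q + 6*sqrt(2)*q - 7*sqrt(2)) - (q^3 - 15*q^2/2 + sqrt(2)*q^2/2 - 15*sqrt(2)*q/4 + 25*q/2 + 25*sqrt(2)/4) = sqrt(2)*q^4/2 + q^3 + 3*sqrt(2)*q^3 - 3*sqrt(2)*q^2 + 39*q^2/2 - 53*q/2 + 39*sqrt(2)*q/4 - 53*sqrt(2)/4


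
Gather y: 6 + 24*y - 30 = 24*y - 24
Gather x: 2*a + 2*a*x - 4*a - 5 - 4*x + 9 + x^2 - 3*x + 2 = -2*a + x^2 + x*(2*a - 7) + 6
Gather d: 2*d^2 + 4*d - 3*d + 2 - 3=2*d^2 + d - 1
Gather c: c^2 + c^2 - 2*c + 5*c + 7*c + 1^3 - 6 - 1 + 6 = 2*c^2 + 10*c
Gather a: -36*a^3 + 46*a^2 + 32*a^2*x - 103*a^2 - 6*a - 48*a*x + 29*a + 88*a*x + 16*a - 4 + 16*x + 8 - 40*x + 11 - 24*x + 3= -36*a^3 + a^2*(32*x - 57) + a*(40*x + 39) - 48*x + 18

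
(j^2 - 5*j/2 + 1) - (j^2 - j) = 1 - 3*j/2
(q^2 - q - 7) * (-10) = -10*q^2 + 10*q + 70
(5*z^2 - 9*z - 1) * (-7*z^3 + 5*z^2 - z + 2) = -35*z^5 + 88*z^4 - 43*z^3 + 14*z^2 - 17*z - 2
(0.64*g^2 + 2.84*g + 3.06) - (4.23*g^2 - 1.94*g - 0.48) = -3.59*g^2 + 4.78*g + 3.54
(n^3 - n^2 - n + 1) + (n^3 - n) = 2*n^3 - n^2 - 2*n + 1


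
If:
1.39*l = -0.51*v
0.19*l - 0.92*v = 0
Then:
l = 0.00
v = 0.00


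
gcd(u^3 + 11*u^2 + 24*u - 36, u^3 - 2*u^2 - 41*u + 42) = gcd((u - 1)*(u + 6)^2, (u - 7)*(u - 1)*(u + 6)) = u^2 + 5*u - 6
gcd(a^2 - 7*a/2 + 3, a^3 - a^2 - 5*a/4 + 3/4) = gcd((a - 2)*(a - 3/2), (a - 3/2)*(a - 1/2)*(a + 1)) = a - 3/2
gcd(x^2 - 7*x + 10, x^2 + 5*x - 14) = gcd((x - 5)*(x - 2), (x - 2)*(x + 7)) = x - 2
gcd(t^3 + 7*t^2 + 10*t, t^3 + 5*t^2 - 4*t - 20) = t^2 + 7*t + 10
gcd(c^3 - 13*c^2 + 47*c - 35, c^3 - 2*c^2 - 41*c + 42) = c^2 - 8*c + 7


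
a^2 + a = a*(a + 1)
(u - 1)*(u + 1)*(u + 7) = u^3 + 7*u^2 - u - 7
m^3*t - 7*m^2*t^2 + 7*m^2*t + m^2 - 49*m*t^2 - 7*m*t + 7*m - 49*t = (m + 7)*(m - 7*t)*(m*t + 1)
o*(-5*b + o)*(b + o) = -5*b^2*o - 4*b*o^2 + o^3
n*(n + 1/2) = n^2 + n/2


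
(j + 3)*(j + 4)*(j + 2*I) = j^3 + 7*j^2 + 2*I*j^2 + 12*j + 14*I*j + 24*I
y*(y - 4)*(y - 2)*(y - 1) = y^4 - 7*y^3 + 14*y^2 - 8*y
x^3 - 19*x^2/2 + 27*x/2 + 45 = (x - 6)*(x - 5)*(x + 3/2)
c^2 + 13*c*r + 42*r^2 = (c + 6*r)*(c + 7*r)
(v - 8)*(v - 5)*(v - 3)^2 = v^4 - 19*v^3 + 127*v^2 - 357*v + 360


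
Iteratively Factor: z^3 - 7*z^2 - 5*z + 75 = (z - 5)*(z^2 - 2*z - 15) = (z - 5)*(z + 3)*(z - 5)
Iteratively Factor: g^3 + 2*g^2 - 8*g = (g)*(g^2 + 2*g - 8) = g*(g - 2)*(g + 4)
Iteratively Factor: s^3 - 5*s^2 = (s - 5)*(s^2) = s*(s - 5)*(s)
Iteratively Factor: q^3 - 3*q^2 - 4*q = (q - 4)*(q^2 + q) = q*(q - 4)*(q + 1)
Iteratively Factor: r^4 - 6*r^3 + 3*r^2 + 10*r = (r + 1)*(r^3 - 7*r^2 + 10*r) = (r - 5)*(r + 1)*(r^2 - 2*r) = (r - 5)*(r - 2)*(r + 1)*(r)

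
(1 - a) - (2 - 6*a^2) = 6*a^2 - a - 1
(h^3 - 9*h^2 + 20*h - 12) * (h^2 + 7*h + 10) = h^5 - 2*h^4 - 33*h^3 + 38*h^2 + 116*h - 120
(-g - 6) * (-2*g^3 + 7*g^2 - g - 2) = 2*g^4 + 5*g^3 - 41*g^2 + 8*g + 12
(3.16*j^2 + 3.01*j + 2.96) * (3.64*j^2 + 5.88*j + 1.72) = 11.5024*j^4 + 29.5372*j^3 + 33.9084*j^2 + 22.582*j + 5.0912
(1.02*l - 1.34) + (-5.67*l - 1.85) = -4.65*l - 3.19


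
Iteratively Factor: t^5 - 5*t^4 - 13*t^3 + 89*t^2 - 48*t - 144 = (t - 4)*(t^4 - t^3 - 17*t^2 + 21*t + 36) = (t - 4)*(t - 3)*(t^3 + 2*t^2 - 11*t - 12) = (t - 4)*(t - 3)*(t + 1)*(t^2 + t - 12) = (t - 4)*(t - 3)*(t + 1)*(t + 4)*(t - 3)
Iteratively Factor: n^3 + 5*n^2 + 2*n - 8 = (n - 1)*(n^2 + 6*n + 8) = (n - 1)*(n + 4)*(n + 2)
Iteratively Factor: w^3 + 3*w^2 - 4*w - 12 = (w - 2)*(w^2 + 5*w + 6) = (w - 2)*(w + 2)*(w + 3)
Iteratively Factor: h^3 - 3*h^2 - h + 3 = (h - 1)*(h^2 - 2*h - 3) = (h - 1)*(h + 1)*(h - 3)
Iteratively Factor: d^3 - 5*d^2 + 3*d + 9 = (d - 3)*(d^2 - 2*d - 3) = (d - 3)*(d + 1)*(d - 3)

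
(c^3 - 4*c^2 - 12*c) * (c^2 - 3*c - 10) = c^5 - 7*c^4 - 10*c^3 + 76*c^2 + 120*c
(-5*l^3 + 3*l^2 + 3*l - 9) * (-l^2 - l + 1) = 5*l^5 + 2*l^4 - 11*l^3 + 9*l^2 + 12*l - 9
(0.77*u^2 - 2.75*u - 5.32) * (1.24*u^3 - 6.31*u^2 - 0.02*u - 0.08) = 0.9548*u^5 - 8.2687*u^4 + 10.7403*u^3 + 33.5626*u^2 + 0.3264*u + 0.4256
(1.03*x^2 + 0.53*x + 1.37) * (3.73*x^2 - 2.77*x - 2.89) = 3.8419*x^4 - 0.8762*x^3 + 0.6653*x^2 - 5.3266*x - 3.9593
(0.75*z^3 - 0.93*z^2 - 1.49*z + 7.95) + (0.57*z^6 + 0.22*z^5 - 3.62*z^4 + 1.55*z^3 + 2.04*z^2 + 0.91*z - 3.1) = 0.57*z^6 + 0.22*z^5 - 3.62*z^4 + 2.3*z^3 + 1.11*z^2 - 0.58*z + 4.85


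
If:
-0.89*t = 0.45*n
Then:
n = -1.97777777777778*t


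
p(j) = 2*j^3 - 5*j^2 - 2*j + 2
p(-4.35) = -248.54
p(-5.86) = -560.44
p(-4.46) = -265.97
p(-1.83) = -23.34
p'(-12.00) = 982.00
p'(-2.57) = 63.33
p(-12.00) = -4150.00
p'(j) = 6*j^2 - 10*j - 2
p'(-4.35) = 155.04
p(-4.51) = -274.15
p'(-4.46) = 161.95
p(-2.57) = -59.83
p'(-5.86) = 262.64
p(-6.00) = -598.00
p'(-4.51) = 165.14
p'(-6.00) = 274.00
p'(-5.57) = 239.85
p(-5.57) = -487.60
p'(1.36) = -4.50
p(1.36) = -4.94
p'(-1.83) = 36.39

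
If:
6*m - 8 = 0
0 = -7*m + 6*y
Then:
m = 4/3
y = 14/9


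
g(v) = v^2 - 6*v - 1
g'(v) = 2*v - 6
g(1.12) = -6.47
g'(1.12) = -3.76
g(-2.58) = 21.14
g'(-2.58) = -11.16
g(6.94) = 5.52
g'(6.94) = 7.88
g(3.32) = -9.90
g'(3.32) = 0.64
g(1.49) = -7.72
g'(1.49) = -3.02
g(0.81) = -5.20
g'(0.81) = -4.38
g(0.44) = -3.45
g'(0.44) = -5.12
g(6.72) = 3.84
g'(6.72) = 7.44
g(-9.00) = 134.00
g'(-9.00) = -24.00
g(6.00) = -1.00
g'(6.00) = 6.00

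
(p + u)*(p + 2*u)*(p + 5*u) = p^3 + 8*p^2*u + 17*p*u^2 + 10*u^3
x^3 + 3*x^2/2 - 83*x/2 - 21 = (x - 6)*(x + 1/2)*(x + 7)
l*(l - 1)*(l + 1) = l^3 - l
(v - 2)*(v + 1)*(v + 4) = v^3 + 3*v^2 - 6*v - 8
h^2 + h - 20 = (h - 4)*(h + 5)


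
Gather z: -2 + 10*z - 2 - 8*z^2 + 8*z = -8*z^2 + 18*z - 4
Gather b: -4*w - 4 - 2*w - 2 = -6*w - 6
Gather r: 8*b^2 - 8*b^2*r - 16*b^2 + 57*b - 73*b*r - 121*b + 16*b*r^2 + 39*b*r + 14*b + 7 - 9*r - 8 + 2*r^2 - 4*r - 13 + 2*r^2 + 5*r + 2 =-8*b^2 - 50*b + r^2*(16*b + 4) + r*(-8*b^2 - 34*b - 8) - 12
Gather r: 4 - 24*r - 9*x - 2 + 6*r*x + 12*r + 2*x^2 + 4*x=r*(6*x - 12) + 2*x^2 - 5*x + 2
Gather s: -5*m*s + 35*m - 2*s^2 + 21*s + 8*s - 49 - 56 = 35*m - 2*s^2 + s*(29 - 5*m) - 105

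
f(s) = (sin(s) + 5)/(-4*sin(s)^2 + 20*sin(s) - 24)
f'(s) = (8*sin(s)*cos(s) - 20*cos(s))*(sin(s) + 5)/(-4*sin(s)^2 + 20*sin(s) - 24)^2 + cos(s)/(-4*sin(s)^2 + 20*sin(s) - 24)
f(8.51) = -0.54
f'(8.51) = 0.48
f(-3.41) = -0.28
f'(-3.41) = 0.30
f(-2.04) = -0.09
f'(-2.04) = 0.03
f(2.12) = -0.59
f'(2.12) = 0.47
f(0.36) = -0.31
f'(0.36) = -0.34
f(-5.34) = -0.56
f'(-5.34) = -0.48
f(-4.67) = -0.75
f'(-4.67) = 0.05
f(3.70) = -0.13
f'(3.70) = 0.10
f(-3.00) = -0.18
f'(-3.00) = 0.18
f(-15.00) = -0.11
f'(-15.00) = 0.08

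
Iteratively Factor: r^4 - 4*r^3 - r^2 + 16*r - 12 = (r - 2)*(r^3 - 2*r^2 - 5*r + 6) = (r - 3)*(r - 2)*(r^2 + r - 2) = (r - 3)*(r - 2)*(r - 1)*(r + 2)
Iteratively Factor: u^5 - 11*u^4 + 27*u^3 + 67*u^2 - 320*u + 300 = (u - 5)*(u^4 - 6*u^3 - 3*u^2 + 52*u - 60) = (u - 5)^2*(u^3 - u^2 - 8*u + 12) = (u - 5)^2*(u - 2)*(u^2 + u - 6) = (u - 5)^2*(u - 2)*(u + 3)*(u - 2)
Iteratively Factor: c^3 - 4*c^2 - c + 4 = (c - 4)*(c^2 - 1) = (c - 4)*(c - 1)*(c + 1)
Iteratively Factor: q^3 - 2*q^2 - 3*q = (q + 1)*(q^2 - 3*q) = q*(q + 1)*(q - 3)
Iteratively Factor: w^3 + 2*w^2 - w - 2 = (w + 2)*(w^2 - 1) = (w - 1)*(w + 2)*(w + 1)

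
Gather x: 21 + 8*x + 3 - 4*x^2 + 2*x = -4*x^2 + 10*x + 24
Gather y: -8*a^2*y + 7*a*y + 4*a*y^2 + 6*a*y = 4*a*y^2 + y*(-8*a^2 + 13*a)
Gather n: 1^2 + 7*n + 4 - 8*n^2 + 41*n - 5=-8*n^2 + 48*n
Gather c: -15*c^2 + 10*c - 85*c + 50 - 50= -15*c^2 - 75*c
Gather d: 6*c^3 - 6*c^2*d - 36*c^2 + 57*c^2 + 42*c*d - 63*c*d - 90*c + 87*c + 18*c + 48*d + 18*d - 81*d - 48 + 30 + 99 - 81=6*c^3 + 21*c^2 + 15*c + d*(-6*c^2 - 21*c - 15)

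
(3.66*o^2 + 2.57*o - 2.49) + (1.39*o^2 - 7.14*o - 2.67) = 5.05*o^2 - 4.57*o - 5.16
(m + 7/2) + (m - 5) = 2*m - 3/2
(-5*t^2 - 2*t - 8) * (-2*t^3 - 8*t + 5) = 10*t^5 + 4*t^4 + 56*t^3 - 9*t^2 + 54*t - 40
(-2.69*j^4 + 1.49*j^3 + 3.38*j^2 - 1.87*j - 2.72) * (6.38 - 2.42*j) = 6.5098*j^5 - 20.768*j^4 + 1.3266*j^3 + 26.0898*j^2 - 5.3482*j - 17.3536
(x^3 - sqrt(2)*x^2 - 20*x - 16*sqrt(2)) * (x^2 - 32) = x^5 - sqrt(2)*x^4 - 52*x^3 + 16*sqrt(2)*x^2 + 640*x + 512*sqrt(2)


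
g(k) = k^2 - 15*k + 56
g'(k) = 2*k - 15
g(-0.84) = 69.31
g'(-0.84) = -16.68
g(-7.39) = 221.46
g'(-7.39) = -29.78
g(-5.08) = 158.01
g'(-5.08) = -25.16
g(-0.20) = 59.04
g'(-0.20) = -15.40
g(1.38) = 37.20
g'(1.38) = -12.24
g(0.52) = 48.47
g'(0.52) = -13.96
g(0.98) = 42.26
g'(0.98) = -13.04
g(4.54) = 8.51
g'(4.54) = -5.92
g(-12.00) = 380.00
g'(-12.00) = -39.00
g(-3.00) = 110.00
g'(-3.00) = -21.00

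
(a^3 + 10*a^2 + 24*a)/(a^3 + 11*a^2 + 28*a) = (a + 6)/(a + 7)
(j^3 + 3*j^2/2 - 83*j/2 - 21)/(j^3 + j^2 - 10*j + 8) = (j^3 + 3*j^2/2 - 83*j/2 - 21)/(j^3 + j^2 - 10*j + 8)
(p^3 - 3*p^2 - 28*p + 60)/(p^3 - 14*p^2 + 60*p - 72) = (p + 5)/(p - 6)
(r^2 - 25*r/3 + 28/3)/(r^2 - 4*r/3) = (r - 7)/r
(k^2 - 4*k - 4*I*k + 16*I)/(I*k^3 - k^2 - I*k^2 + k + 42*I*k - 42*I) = (-I*k^2 + 4*k*(-1 + I) + 16)/(k^3 + k^2*(-1 + I) + k*(42 - I) - 42)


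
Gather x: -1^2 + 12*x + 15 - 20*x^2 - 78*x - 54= -20*x^2 - 66*x - 40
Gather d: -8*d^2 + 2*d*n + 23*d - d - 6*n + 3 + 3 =-8*d^2 + d*(2*n + 22) - 6*n + 6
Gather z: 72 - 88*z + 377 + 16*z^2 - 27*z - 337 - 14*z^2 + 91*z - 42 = 2*z^2 - 24*z + 70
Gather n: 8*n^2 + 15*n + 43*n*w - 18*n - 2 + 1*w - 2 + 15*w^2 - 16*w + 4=8*n^2 + n*(43*w - 3) + 15*w^2 - 15*w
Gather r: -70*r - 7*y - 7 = -70*r - 7*y - 7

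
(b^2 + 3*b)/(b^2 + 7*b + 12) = b/(b + 4)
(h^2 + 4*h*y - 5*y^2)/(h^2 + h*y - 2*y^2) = (h + 5*y)/(h + 2*y)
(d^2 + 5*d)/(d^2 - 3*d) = (d + 5)/(d - 3)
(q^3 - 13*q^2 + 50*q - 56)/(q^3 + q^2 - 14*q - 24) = (q^2 - 9*q + 14)/(q^2 + 5*q + 6)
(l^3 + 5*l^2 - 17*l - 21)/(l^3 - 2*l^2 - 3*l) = (l + 7)/l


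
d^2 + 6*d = d*(d + 6)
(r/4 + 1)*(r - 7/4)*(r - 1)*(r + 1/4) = r^4/4 + 3*r^3/8 - 143*r^2/64 + 75*r/64 + 7/16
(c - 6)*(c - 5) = c^2 - 11*c + 30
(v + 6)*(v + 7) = v^2 + 13*v + 42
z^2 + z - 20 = (z - 4)*(z + 5)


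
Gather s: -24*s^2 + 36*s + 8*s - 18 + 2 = -24*s^2 + 44*s - 16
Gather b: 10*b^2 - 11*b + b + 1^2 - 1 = 10*b^2 - 10*b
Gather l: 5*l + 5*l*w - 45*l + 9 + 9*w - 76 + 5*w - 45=l*(5*w - 40) + 14*w - 112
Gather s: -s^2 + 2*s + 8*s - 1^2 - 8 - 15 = -s^2 + 10*s - 24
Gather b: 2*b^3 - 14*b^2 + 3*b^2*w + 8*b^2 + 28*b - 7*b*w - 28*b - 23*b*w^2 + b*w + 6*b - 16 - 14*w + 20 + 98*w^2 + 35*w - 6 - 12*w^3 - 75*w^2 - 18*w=2*b^3 + b^2*(3*w - 6) + b*(-23*w^2 - 6*w + 6) - 12*w^3 + 23*w^2 + 3*w - 2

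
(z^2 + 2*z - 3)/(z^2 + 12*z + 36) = (z^2 + 2*z - 3)/(z^2 + 12*z + 36)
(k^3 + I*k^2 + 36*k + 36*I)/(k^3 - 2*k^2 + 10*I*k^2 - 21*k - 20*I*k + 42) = (k^3 + I*k^2 + 36*k + 36*I)/(k^3 + k^2*(-2 + 10*I) + k*(-21 - 20*I) + 42)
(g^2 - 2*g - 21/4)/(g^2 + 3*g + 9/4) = (2*g - 7)/(2*g + 3)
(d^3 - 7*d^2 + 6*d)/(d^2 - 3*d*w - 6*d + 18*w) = d*(1 - d)/(-d + 3*w)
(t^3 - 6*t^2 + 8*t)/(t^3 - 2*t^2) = (t - 4)/t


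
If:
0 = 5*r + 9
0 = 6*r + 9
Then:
No Solution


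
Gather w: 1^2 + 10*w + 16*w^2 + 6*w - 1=16*w^2 + 16*w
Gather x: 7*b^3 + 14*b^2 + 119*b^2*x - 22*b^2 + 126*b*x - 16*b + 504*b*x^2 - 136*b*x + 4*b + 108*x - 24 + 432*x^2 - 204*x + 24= 7*b^3 - 8*b^2 - 12*b + x^2*(504*b + 432) + x*(119*b^2 - 10*b - 96)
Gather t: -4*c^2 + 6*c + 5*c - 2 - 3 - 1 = -4*c^2 + 11*c - 6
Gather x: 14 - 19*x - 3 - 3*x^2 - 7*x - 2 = -3*x^2 - 26*x + 9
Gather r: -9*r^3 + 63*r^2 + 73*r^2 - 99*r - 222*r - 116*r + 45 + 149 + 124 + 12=-9*r^3 + 136*r^2 - 437*r + 330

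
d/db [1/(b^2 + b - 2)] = (-2*b - 1)/(b^2 + b - 2)^2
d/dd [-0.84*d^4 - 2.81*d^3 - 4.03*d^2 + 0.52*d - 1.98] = -3.36*d^3 - 8.43*d^2 - 8.06*d + 0.52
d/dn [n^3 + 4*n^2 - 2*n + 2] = 3*n^2 + 8*n - 2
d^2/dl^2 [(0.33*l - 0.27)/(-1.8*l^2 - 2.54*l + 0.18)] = (-(0.33*l - 0.27)*(3.6*l + 2.54)*(7.2*l + 5.08) + (3.564*l + 0.7044)*(1.8*l^2 + 2.54*l - 0.18))/(1.8*l^2 + 2.54*l - 0.18)^3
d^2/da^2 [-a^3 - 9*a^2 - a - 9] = -6*a - 18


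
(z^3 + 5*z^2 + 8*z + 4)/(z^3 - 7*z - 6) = (z + 2)/(z - 3)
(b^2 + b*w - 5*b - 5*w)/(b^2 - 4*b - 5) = (b + w)/(b + 1)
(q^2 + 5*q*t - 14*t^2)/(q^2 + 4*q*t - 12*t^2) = (q + 7*t)/(q + 6*t)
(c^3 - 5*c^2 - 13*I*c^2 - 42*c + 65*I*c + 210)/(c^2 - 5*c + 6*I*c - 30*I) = (c^2 - 13*I*c - 42)/(c + 6*I)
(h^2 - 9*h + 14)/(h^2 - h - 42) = (h - 2)/(h + 6)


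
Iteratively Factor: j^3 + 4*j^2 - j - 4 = (j - 1)*(j^2 + 5*j + 4) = (j - 1)*(j + 4)*(j + 1)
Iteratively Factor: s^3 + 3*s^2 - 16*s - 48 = (s + 4)*(s^2 - s - 12) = (s - 4)*(s + 4)*(s + 3)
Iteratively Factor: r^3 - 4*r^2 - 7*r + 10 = (r + 2)*(r^2 - 6*r + 5) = (r - 1)*(r + 2)*(r - 5)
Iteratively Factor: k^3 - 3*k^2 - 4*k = (k + 1)*(k^2 - 4*k) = (k - 4)*(k + 1)*(k)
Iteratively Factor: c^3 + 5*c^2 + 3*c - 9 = (c + 3)*(c^2 + 2*c - 3) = (c + 3)^2*(c - 1)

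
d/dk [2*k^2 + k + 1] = 4*k + 1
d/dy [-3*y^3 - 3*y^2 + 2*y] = -9*y^2 - 6*y + 2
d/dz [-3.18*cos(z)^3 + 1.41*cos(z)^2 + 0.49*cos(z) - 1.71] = (9.54*cos(z)^2 - 2.82*cos(z) - 0.49)*sin(z)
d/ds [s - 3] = 1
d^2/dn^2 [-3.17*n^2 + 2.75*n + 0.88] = -6.34000000000000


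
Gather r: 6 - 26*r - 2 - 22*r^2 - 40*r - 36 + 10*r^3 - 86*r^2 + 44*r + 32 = 10*r^3 - 108*r^2 - 22*r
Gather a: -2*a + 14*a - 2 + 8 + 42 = 12*a + 48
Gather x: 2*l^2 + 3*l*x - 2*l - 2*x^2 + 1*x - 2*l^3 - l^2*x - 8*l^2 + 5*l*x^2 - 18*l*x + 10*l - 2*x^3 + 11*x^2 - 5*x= -2*l^3 - 6*l^2 + 8*l - 2*x^3 + x^2*(5*l + 9) + x*(-l^2 - 15*l - 4)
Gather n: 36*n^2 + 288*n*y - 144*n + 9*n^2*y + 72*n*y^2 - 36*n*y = n^2*(9*y + 36) + n*(72*y^2 + 252*y - 144)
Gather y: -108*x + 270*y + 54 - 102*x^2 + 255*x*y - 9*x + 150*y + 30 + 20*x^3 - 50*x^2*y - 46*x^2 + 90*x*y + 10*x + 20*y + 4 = 20*x^3 - 148*x^2 - 107*x + y*(-50*x^2 + 345*x + 440) + 88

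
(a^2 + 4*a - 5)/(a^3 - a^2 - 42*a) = (-a^2 - 4*a + 5)/(a*(-a^2 + a + 42))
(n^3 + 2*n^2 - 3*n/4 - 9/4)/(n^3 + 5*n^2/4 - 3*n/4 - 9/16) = 4*(2*n^2 + n - 3)/(8*n^2 - 2*n - 3)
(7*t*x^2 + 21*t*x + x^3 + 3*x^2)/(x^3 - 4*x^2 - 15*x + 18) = x*(7*t + x)/(x^2 - 7*x + 6)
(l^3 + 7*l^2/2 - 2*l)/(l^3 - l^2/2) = (l + 4)/l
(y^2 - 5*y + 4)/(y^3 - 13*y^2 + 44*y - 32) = 1/(y - 8)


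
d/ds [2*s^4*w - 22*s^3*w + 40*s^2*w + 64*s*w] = 2*w*(4*s^3 - 33*s^2 + 40*s + 32)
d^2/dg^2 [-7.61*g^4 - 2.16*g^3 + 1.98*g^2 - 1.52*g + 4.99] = -91.32*g^2 - 12.96*g + 3.96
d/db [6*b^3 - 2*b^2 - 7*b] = 18*b^2 - 4*b - 7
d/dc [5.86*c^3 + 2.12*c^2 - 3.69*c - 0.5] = 17.58*c^2 + 4.24*c - 3.69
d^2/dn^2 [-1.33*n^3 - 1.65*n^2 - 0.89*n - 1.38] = -7.98*n - 3.3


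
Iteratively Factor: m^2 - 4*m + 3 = (m - 1)*(m - 3)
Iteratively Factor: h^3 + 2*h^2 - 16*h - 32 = (h - 4)*(h^2 + 6*h + 8) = (h - 4)*(h + 2)*(h + 4)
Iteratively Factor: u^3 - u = (u)*(u^2 - 1) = u*(u - 1)*(u + 1)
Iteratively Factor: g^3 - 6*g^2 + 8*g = (g)*(g^2 - 6*g + 8) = g*(g - 2)*(g - 4)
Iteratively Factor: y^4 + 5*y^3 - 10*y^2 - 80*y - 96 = (y + 3)*(y^3 + 2*y^2 - 16*y - 32) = (y - 4)*(y + 3)*(y^2 + 6*y + 8) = (y - 4)*(y + 2)*(y + 3)*(y + 4)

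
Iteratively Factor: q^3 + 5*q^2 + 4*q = (q + 4)*(q^2 + q) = (q + 1)*(q + 4)*(q)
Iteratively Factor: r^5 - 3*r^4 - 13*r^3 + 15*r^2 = (r - 5)*(r^4 + 2*r^3 - 3*r^2) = (r - 5)*(r - 1)*(r^3 + 3*r^2) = r*(r - 5)*(r - 1)*(r^2 + 3*r) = r*(r - 5)*(r - 1)*(r + 3)*(r)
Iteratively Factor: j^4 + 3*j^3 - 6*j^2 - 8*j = (j + 1)*(j^3 + 2*j^2 - 8*j) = (j + 1)*(j + 4)*(j^2 - 2*j) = j*(j + 1)*(j + 4)*(j - 2)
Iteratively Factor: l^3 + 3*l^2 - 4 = (l + 2)*(l^2 + l - 2) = (l - 1)*(l + 2)*(l + 2)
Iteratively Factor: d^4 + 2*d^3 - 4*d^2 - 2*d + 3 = (d - 1)*(d^3 + 3*d^2 - d - 3) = (d - 1)*(d + 3)*(d^2 - 1) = (d - 1)^2*(d + 3)*(d + 1)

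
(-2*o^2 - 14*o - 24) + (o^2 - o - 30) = -o^2 - 15*o - 54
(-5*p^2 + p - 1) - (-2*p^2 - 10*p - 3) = -3*p^2 + 11*p + 2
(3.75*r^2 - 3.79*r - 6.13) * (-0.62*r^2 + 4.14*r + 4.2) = -2.325*r^4 + 17.8748*r^3 + 3.86*r^2 - 41.2962*r - 25.746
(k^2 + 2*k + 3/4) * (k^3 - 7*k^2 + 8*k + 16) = k^5 - 5*k^4 - 21*k^3/4 + 107*k^2/4 + 38*k + 12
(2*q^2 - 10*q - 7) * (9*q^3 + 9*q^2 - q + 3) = 18*q^5 - 72*q^4 - 155*q^3 - 47*q^2 - 23*q - 21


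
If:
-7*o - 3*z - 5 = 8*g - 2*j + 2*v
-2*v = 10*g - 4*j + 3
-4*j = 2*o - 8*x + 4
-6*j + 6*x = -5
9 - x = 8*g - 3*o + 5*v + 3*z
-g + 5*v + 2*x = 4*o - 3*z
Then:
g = 229/168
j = 69/56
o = -241/84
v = -983/168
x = 67/168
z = 1541/252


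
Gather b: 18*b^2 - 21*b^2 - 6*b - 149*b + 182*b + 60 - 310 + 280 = -3*b^2 + 27*b + 30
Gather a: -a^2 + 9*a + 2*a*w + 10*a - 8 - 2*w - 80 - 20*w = -a^2 + a*(2*w + 19) - 22*w - 88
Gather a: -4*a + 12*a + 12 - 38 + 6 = 8*a - 20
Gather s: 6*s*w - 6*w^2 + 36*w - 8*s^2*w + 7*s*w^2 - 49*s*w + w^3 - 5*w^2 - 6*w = -8*s^2*w + s*(7*w^2 - 43*w) + w^3 - 11*w^2 + 30*w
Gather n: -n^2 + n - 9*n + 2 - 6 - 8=-n^2 - 8*n - 12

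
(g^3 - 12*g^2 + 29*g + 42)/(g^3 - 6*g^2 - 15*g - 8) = (g^2 - 13*g + 42)/(g^2 - 7*g - 8)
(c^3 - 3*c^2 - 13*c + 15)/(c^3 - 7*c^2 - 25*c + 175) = (c^2 + 2*c - 3)/(c^2 - 2*c - 35)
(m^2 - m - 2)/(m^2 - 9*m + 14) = (m + 1)/(m - 7)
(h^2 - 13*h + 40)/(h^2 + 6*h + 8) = (h^2 - 13*h + 40)/(h^2 + 6*h + 8)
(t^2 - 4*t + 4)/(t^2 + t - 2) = (t^2 - 4*t + 4)/(t^2 + t - 2)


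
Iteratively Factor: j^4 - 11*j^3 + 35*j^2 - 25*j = (j - 5)*(j^3 - 6*j^2 + 5*j) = (j - 5)^2*(j^2 - j) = (j - 5)^2*(j - 1)*(j)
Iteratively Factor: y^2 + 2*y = (y + 2)*(y)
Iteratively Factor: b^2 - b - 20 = (b + 4)*(b - 5)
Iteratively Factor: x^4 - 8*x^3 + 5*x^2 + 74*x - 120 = (x + 3)*(x^3 - 11*x^2 + 38*x - 40) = (x - 4)*(x + 3)*(x^2 - 7*x + 10) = (x - 5)*(x - 4)*(x + 3)*(x - 2)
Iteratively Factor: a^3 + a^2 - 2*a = (a - 1)*(a^2 + 2*a) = (a - 1)*(a + 2)*(a)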